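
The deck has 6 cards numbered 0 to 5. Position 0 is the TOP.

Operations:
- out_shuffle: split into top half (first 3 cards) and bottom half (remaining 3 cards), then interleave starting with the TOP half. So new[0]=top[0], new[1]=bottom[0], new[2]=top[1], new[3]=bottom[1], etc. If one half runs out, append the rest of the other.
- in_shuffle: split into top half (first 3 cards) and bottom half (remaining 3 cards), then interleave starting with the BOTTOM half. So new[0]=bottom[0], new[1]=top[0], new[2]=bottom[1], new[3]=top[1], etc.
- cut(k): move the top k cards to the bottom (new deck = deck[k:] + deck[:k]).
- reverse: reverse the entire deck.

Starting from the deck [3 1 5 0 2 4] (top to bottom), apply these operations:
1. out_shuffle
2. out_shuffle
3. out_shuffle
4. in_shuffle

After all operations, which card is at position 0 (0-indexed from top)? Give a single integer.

Answer: 1

Derivation:
After op 1 (out_shuffle): [3 0 1 2 5 4]
After op 2 (out_shuffle): [3 2 0 5 1 4]
After op 3 (out_shuffle): [3 5 2 1 0 4]
After op 4 (in_shuffle): [1 3 0 5 4 2]
Position 0: card 1.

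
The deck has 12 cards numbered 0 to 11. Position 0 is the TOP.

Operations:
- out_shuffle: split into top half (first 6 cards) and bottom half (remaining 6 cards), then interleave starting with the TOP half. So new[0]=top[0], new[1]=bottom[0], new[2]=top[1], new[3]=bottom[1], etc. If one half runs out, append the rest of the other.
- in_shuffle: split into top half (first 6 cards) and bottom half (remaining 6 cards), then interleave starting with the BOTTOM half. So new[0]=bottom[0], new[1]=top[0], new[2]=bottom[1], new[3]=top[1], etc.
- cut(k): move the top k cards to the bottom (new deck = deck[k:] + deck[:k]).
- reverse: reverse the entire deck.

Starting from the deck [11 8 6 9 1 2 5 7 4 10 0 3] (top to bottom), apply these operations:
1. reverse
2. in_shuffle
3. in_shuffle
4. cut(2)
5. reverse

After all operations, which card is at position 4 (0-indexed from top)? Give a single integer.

Answer: 9

Derivation:
After op 1 (reverse): [3 0 10 4 7 5 2 1 9 6 8 11]
After op 2 (in_shuffle): [2 3 1 0 9 10 6 4 8 7 11 5]
After op 3 (in_shuffle): [6 2 4 3 8 1 7 0 11 9 5 10]
After op 4 (cut(2)): [4 3 8 1 7 0 11 9 5 10 6 2]
After op 5 (reverse): [2 6 10 5 9 11 0 7 1 8 3 4]
Position 4: card 9.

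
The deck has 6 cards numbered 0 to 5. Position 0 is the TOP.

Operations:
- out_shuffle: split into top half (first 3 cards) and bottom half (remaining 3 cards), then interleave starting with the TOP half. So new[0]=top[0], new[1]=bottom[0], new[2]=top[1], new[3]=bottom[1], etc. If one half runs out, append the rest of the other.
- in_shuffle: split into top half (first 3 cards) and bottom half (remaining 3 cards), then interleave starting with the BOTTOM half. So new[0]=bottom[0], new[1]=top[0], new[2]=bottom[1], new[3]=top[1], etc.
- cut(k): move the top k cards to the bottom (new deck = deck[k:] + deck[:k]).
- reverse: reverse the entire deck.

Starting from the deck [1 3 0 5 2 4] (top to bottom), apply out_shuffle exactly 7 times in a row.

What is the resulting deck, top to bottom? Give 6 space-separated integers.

After op 1 (out_shuffle): [1 5 3 2 0 4]
After op 2 (out_shuffle): [1 2 5 0 3 4]
After op 3 (out_shuffle): [1 0 2 3 5 4]
After op 4 (out_shuffle): [1 3 0 5 2 4]
After op 5 (out_shuffle): [1 5 3 2 0 4]
After op 6 (out_shuffle): [1 2 5 0 3 4]
After op 7 (out_shuffle): [1 0 2 3 5 4]

Answer: 1 0 2 3 5 4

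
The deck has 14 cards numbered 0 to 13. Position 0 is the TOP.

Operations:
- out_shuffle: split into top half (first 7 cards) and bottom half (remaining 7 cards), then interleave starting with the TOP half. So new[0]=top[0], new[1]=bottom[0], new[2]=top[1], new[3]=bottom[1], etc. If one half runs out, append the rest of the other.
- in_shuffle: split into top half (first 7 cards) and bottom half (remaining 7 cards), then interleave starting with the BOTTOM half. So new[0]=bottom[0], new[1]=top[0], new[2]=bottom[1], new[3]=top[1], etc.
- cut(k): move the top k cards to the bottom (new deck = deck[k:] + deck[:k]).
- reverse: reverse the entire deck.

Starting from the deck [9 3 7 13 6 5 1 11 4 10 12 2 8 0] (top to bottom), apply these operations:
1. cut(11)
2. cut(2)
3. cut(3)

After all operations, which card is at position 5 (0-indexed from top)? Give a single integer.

After op 1 (cut(11)): [2 8 0 9 3 7 13 6 5 1 11 4 10 12]
After op 2 (cut(2)): [0 9 3 7 13 6 5 1 11 4 10 12 2 8]
After op 3 (cut(3)): [7 13 6 5 1 11 4 10 12 2 8 0 9 3]
Position 5: card 11.

Answer: 11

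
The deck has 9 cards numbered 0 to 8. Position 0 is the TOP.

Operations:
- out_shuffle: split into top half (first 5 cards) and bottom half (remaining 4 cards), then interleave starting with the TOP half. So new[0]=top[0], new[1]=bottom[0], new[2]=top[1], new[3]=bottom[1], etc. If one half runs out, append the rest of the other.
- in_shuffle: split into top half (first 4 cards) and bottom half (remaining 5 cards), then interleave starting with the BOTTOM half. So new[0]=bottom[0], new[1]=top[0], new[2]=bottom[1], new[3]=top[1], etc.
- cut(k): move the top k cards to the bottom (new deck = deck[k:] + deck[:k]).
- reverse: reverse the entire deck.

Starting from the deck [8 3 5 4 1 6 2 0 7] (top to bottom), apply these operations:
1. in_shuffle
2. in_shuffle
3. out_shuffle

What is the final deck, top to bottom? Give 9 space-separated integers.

Answer: 2 6 1 4 5 3 8 7 0

Derivation:
After op 1 (in_shuffle): [1 8 6 3 2 5 0 4 7]
After op 2 (in_shuffle): [2 1 5 8 0 6 4 3 7]
After op 3 (out_shuffle): [2 6 1 4 5 3 8 7 0]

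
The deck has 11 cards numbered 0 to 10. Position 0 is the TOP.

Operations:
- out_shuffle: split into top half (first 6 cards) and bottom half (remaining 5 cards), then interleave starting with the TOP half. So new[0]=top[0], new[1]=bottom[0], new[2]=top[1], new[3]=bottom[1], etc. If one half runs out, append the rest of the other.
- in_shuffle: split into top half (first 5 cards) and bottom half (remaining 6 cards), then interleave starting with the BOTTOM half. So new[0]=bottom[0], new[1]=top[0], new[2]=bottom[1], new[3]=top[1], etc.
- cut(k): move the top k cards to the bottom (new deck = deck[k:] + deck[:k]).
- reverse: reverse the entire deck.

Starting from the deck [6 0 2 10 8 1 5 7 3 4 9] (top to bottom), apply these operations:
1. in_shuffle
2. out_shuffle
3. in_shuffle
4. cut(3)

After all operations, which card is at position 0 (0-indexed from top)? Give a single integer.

Answer: 3

Derivation:
After op 1 (in_shuffle): [1 6 5 0 7 2 3 10 4 8 9]
After op 2 (out_shuffle): [1 3 6 10 5 4 0 8 7 9 2]
After op 3 (in_shuffle): [4 1 0 3 8 6 7 10 9 5 2]
After op 4 (cut(3)): [3 8 6 7 10 9 5 2 4 1 0]
Position 0: card 3.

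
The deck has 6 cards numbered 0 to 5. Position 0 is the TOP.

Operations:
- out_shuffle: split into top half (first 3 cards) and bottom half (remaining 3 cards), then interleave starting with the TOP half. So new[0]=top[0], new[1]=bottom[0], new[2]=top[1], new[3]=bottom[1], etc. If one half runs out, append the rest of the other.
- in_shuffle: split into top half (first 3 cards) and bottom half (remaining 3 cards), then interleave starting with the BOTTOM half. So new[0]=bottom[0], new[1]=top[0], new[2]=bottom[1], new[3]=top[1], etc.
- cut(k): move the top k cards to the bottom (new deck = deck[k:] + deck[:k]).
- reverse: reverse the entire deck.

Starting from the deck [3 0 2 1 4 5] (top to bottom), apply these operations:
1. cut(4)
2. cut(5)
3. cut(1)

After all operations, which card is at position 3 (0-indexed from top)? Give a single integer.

After op 1 (cut(4)): [4 5 3 0 2 1]
After op 2 (cut(5)): [1 4 5 3 0 2]
After op 3 (cut(1)): [4 5 3 0 2 1]
Position 3: card 0.

Answer: 0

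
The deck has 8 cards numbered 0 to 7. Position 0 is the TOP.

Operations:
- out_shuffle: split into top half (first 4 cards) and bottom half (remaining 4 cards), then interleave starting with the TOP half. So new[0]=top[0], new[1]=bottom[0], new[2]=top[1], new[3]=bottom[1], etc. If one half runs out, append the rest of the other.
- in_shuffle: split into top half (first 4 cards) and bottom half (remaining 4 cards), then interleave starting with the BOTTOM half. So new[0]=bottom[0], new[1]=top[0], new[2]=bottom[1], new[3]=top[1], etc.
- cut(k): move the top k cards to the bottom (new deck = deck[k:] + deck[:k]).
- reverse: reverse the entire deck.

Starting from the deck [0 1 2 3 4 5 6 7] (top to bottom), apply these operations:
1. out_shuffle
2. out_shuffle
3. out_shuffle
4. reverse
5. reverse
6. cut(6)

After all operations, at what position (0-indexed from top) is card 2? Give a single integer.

After op 1 (out_shuffle): [0 4 1 5 2 6 3 7]
After op 2 (out_shuffle): [0 2 4 6 1 3 5 7]
After op 3 (out_shuffle): [0 1 2 3 4 5 6 7]
After op 4 (reverse): [7 6 5 4 3 2 1 0]
After op 5 (reverse): [0 1 2 3 4 5 6 7]
After op 6 (cut(6)): [6 7 0 1 2 3 4 5]
Card 2 is at position 4.

Answer: 4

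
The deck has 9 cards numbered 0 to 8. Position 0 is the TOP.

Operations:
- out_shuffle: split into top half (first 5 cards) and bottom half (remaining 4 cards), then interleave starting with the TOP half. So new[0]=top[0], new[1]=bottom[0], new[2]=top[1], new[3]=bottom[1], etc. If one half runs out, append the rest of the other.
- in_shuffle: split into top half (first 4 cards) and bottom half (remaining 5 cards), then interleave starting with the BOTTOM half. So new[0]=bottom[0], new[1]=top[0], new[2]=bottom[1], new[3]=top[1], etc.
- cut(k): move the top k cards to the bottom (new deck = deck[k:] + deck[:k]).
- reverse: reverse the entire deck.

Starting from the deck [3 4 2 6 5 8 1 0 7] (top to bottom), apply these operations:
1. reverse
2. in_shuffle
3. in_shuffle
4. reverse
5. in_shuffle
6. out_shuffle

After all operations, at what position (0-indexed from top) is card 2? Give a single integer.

Answer: 7

Derivation:
After op 1 (reverse): [7 0 1 8 5 6 2 4 3]
After op 2 (in_shuffle): [5 7 6 0 2 1 4 8 3]
After op 3 (in_shuffle): [2 5 1 7 4 6 8 0 3]
After op 4 (reverse): [3 0 8 6 4 7 1 5 2]
After op 5 (in_shuffle): [4 3 7 0 1 8 5 6 2]
After op 6 (out_shuffle): [4 8 3 5 7 6 0 2 1]
Card 2 is at position 7.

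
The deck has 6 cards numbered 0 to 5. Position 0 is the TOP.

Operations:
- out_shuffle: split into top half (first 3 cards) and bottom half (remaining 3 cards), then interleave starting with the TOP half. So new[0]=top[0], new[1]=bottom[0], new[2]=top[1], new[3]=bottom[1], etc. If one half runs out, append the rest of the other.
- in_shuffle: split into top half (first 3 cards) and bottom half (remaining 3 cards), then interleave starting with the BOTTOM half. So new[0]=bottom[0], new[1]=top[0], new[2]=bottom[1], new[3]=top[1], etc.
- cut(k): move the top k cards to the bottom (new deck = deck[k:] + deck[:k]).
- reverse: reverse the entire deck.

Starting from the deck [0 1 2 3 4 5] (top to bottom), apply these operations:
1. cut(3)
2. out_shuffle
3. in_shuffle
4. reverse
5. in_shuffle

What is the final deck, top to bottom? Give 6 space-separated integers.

After op 1 (cut(3)): [3 4 5 0 1 2]
After op 2 (out_shuffle): [3 0 4 1 5 2]
After op 3 (in_shuffle): [1 3 5 0 2 4]
After op 4 (reverse): [4 2 0 5 3 1]
After op 5 (in_shuffle): [5 4 3 2 1 0]

Answer: 5 4 3 2 1 0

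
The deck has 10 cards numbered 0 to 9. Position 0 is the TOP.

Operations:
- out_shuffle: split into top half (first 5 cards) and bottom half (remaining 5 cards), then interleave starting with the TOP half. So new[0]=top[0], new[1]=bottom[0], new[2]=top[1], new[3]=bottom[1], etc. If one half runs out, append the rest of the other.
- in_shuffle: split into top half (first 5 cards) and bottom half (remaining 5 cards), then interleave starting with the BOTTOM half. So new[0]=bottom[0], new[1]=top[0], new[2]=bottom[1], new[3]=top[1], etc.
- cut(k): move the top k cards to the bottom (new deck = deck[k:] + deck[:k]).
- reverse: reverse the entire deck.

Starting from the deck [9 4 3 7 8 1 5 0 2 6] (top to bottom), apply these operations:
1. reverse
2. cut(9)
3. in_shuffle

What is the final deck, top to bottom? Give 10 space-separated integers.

After op 1 (reverse): [6 2 0 5 1 8 7 3 4 9]
After op 2 (cut(9)): [9 6 2 0 5 1 8 7 3 4]
After op 3 (in_shuffle): [1 9 8 6 7 2 3 0 4 5]

Answer: 1 9 8 6 7 2 3 0 4 5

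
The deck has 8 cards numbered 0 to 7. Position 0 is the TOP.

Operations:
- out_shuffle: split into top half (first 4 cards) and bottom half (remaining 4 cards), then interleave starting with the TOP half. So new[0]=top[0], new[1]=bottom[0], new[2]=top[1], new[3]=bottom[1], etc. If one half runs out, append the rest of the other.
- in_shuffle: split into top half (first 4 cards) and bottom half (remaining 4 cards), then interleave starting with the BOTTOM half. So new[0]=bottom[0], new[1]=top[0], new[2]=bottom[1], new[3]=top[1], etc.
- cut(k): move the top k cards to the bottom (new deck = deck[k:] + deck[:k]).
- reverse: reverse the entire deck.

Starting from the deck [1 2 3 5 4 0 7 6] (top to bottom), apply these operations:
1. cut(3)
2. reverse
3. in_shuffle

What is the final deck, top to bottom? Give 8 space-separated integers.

After op 1 (cut(3)): [5 4 0 7 6 1 2 3]
After op 2 (reverse): [3 2 1 6 7 0 4 5]
After op 3 (in_shuffle): [7 3 0 2 4 1 5 6]

Answer: 7 3 0 2 4 1 5 6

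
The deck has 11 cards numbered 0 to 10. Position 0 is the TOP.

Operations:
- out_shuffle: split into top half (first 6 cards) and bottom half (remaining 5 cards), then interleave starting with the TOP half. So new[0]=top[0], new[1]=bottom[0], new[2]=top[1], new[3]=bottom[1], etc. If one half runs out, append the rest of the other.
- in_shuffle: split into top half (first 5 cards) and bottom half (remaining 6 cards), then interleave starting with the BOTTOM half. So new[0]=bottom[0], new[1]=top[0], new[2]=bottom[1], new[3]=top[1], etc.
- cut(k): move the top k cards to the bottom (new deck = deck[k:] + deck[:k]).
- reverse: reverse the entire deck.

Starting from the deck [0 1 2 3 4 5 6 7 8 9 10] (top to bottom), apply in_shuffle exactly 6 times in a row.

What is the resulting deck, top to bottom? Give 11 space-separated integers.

Answer: 4 9 3 8 2 7 1 6 0 5 10

Derivation:
After op 1 (in_shuffle): [5 0 6 1 7 2 8 3 9 4 10]
After op 2 (in_shuffle): [2 5 8 0 3 6 9 1 4 7 10]
After op 3 (in_shuffle): [6 2 9 5 1 8 4 0 7 3 10]
After op 4 (in_shuffle): [8 6 4 2 0 9 7 5 3 1 10]
After op 5 (in_shuffle): [9 8 7 6 5 4 3 2 1 0 10]
After op 6 (in_shuffle): [4 9 3 8 2 7 1 6 0 5 10]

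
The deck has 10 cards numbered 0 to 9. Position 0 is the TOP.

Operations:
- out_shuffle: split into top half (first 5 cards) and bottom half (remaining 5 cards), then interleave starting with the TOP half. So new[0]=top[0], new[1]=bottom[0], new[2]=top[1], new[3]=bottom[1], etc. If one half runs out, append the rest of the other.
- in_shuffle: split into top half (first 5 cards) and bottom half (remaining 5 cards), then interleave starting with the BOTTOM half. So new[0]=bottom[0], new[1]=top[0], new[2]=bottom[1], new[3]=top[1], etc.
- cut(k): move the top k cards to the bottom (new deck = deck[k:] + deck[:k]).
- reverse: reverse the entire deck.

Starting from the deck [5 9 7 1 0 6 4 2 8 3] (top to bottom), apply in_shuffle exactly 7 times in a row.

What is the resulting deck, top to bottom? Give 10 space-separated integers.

Answer: 2 0 9 3 4 1 5 8 6 7

Derivation:
After op 1 (in_shuffle): [6 5 4 9 2 7 8 1 3 0]
After op 2 (in_shuffle): [7 6 8 5 1 4 3 9 0 2]
After op 3 (in_shuffle): [4 7 3 6 9 8 0 5 2 1]
After op 4 (in_shuffle): [8 4 0 7 5 3 2 6 1 9]
After op 5 (in_shuffle): [3 8 2 4 6 0 1 7 9 5]
After op 6 (in_shuffle): [0 3 1 8 7 2 9 4 5 6]
After op 7 (in_shuffle): [2 0 9 3 4 1 5 8 6 7]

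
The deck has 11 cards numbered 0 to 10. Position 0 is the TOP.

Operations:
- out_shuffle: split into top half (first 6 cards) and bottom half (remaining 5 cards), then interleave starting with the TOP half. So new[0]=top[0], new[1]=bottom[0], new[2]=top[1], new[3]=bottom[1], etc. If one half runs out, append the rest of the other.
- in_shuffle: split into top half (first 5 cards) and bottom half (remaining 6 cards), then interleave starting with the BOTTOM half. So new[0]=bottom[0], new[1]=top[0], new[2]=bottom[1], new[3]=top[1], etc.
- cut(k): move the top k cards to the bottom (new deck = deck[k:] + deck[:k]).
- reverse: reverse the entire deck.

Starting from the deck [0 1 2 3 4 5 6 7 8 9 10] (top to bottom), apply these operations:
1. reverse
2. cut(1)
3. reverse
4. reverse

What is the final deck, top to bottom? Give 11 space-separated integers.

Answer: 9 8 7 6 5 4 3 2 1 0 10

Derivation:
After op 1 (reverse): [10 9 8 7 6 5 4 3 2 1 0]
After op 2 (cut(1)): [9 8 7 6 5 4 3 2 1 0 10]
After op 3 (reverse): [10 0 1 2 3 4 5 6 7 8 9]
After op 4 (reverse): [9 8 7 6 5 4 3 2 1 0 10]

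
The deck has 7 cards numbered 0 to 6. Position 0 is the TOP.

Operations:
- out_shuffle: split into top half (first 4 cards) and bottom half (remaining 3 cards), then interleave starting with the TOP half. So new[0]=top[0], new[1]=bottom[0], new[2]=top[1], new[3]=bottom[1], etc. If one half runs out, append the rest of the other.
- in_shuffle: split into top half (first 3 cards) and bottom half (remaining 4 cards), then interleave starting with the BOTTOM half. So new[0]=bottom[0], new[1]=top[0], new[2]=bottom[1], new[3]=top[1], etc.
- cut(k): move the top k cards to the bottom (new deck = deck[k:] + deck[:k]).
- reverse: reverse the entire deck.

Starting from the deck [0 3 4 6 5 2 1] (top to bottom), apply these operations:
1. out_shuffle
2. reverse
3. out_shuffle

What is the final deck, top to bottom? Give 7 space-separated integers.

After op 1 (out_shuffle): [0 5 3 2 4 1 6]
After op 2 (reverse): [6 1 4 2 3 5 0]
After op 3 (out_shuffle): [6 3 1 5 4 0 2]

Answer: 6 3 1 5 4 0 2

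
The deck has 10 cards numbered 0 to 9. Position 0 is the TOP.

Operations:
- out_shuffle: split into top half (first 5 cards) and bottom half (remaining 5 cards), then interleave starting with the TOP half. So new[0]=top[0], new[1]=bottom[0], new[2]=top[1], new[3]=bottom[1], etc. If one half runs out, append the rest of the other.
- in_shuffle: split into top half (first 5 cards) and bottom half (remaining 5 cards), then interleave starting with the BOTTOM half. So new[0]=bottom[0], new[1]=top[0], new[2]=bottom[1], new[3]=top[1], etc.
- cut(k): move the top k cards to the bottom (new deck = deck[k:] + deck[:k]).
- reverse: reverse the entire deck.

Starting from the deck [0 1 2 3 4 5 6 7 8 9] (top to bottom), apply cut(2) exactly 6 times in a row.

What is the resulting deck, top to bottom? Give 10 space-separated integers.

After op 1 (cut(2)): [2 3 4 5 6 7 8 9 0 1]
After op 2 (cut(2)): [4 5 6 7 8 9 0 1 2 3]
After op 3 (cut(2)): [6 7 8 9 0 1 2 3 4 5]
After op 4 (cut(2)): [8 9 0 1 2 3 4 5 6 7]
After op 5 (cut(2)): [0 1 2 3 4 5 6 7 8 9]
After op 6 (cut(2)): [2 3 4 5 6 7 8 9 0 1]

Answer: 2 3 4 5 6 7 8 9 0 1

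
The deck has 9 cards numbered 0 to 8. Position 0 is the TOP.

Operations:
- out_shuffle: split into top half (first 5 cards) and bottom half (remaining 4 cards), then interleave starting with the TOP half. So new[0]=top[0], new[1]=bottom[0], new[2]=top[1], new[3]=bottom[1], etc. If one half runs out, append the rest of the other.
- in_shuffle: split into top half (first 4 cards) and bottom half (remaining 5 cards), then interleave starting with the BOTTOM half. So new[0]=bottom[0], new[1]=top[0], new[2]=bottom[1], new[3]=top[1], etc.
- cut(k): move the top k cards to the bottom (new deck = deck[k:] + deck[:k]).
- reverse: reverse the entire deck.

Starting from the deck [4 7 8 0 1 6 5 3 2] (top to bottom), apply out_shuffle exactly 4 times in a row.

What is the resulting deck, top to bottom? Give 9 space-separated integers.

Answer: 4 1 2 0 3 8 5 7 6

Derivation:
After op 1 (out_shuffle): [4 6 7 5 8 3 0 2 1]
After op 2 (out_shuffle): [4 3 6 0 7 2 5 1 8]
After op 3 (out_shuffle): [4 2 3 5 6 1 0 8 7]
After op 4 (out_shuffle): [4 1 2 0 3 8 5 7 6]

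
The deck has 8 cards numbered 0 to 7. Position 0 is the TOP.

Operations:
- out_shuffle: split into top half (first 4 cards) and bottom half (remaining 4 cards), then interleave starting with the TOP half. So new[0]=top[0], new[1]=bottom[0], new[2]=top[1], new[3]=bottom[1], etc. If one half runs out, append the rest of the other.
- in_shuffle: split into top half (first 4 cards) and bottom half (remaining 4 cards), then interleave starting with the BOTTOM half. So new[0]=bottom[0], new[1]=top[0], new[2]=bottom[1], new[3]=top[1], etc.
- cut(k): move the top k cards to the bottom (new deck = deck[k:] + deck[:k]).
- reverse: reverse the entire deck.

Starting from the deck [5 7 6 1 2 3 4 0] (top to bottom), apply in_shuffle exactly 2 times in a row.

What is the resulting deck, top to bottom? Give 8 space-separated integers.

Answer: 4 2 6 5 0 3 1 7

Derivation:
After op 1 (in_shuffle): [2 5 3 7 4 6 0 1]
After op 2 (in_shuffle): [4 2 6 5 0 3 1 7]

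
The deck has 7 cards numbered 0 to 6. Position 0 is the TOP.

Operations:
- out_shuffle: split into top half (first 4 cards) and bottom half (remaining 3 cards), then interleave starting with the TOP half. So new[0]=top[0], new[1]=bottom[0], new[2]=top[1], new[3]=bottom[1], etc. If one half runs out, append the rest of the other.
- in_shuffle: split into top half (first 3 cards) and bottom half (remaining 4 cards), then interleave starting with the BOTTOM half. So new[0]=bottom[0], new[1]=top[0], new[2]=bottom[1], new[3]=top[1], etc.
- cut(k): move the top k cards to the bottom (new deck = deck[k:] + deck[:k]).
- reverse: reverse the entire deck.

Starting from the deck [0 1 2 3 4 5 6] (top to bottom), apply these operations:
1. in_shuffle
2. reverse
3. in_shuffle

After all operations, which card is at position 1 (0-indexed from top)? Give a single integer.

Answer: 6

Derivation:
After op 1 (in_shuffle): [3 0 4 1 5 2 6]
After op 2 (reverse): [6 2 5 1 4 0 3]
After op 3 (in_shuffle): [1 6 4 2 0 5 3]
Position 1: card 6.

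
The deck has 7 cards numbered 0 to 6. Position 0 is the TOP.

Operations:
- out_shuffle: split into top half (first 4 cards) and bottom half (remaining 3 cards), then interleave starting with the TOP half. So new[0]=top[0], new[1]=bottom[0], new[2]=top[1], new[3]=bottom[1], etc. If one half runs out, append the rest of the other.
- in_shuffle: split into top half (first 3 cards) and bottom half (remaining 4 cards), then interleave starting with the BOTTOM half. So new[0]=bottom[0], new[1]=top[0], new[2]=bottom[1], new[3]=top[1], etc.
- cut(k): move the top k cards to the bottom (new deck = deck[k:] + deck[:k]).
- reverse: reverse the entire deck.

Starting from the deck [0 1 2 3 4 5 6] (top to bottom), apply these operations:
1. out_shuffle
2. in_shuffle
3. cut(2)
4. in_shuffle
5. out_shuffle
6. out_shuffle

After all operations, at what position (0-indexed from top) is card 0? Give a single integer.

After op 1 (out_shuffle): [0 4 1 5 2 6 3]
After op 2 (in_shuffle): [5 0 2 4 6 1 3]
After op 3 (cut(2)): [2 4 6 1 3 5 0]
After op 4 (in_shuffle): [1 2 3 4 5 6 0]
After op 5 (out_shuffle): [1 5 2 6 3 0 4]
After op 6 (out_shuffle): [1 3 5 0 2 4 6]
Card 0 is at position 3.

Answer: 3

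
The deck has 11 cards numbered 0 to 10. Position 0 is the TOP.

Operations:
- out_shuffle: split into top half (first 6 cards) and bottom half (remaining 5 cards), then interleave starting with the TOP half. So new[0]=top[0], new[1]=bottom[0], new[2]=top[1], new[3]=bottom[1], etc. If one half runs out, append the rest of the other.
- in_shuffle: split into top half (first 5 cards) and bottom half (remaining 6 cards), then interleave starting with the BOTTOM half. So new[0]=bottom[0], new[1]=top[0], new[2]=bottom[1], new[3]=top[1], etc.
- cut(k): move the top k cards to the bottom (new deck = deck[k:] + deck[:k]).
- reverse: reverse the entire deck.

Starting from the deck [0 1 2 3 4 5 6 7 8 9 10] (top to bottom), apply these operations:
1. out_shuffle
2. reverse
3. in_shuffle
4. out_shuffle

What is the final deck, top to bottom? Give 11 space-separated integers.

After op 1 (out_shuffle): [0 6 1 7 2 8 3 9 4 10 5]
After op 2 (reverse): [5 10 4 9 3 8 2 7 1 6 0]
After op 3 (in_shuffle): [8 5 2 10 7 4 1 9 6 3 0]
After op 4 (out_shuffle): [8 1 5 9 2 6 10 3 7 0 4]

Answer: 8 1 5 9 2 6 10 3 7 0 4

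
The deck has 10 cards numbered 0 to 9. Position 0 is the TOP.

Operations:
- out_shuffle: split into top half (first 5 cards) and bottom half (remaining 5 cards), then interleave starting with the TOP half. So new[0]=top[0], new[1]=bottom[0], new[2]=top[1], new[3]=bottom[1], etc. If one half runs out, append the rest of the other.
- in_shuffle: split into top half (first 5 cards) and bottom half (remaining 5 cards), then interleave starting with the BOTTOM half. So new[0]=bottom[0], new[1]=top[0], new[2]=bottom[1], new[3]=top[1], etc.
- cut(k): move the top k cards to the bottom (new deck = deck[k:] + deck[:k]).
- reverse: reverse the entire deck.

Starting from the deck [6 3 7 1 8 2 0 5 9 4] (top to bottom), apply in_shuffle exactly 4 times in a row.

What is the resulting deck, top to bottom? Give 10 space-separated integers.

Answer: 9 0 8 7 6 4 5 2 1 3

Derivation:
After op 1 (in_shuffle): [2 6 0 3 5 7 9 1 4 8]
After op 2 (in_shuffle): [7 2 9 6 1 0 4 3 8 5]
After op 3 (in_shuffle): [0 7 4 2 3 9 8 6 5 1]
After op 4 (in_shuffle): [9 0 8 7 6 4 5 2 1 3]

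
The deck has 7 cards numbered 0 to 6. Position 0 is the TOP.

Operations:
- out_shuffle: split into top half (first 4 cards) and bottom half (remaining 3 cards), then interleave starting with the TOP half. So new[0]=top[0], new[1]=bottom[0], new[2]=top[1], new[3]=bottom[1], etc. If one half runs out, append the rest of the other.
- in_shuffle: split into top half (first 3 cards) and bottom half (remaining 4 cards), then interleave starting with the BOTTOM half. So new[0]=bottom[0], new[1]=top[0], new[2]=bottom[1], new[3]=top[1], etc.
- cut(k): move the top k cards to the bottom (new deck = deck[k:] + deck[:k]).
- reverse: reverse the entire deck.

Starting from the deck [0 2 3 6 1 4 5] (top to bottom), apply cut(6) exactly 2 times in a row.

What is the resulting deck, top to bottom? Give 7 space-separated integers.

Answer: 4 5 0 2 3 6 1

Derivation:
After op 1 (cut(6)): [5 0 2 3 6 1 4]
After op 2 (cut(6)): [4 5 0 2 3 6 1]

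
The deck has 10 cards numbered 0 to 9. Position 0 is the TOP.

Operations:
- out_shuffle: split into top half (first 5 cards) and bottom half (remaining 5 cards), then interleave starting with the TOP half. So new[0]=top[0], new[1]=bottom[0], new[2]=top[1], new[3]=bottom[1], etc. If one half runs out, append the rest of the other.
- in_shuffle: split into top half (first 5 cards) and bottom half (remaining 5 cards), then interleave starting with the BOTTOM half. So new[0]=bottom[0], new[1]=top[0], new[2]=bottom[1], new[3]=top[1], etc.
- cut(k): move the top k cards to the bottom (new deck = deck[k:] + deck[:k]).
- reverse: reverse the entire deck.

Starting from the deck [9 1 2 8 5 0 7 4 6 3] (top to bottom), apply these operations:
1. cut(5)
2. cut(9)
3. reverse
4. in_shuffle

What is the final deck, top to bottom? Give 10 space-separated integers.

Answer: 6 8 4 2 7 1 0 9 5 3

Derivation:
After op 1 (cut(5)): [0 7 4 6 3 9 1 2 8 5]
After op 2 (cut(9)): [5 0 7 4 6 3 9 1 2 8]
After op 3 (reverse): [8 2 1 9 3 6 4 7 0 5]
After op 4 (in_shuffle): [6 8 4 2 7 1 0 9 5 3]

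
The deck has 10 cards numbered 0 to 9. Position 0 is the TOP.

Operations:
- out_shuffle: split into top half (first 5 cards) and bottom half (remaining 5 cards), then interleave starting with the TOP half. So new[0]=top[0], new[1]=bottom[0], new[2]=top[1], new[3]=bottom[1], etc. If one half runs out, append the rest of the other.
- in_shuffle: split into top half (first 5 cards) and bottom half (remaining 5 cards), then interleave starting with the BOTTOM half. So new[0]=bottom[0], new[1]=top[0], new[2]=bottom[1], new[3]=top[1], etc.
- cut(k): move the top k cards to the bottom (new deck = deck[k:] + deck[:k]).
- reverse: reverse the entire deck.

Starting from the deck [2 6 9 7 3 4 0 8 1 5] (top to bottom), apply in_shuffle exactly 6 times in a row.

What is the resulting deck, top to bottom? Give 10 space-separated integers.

After op 1 (in_shuffle): [4 2 0 6 8 9 1 7 5 3]
After op 2 (in_shuffle): [9 4 1 2 7 0 5 6 3 8]
After op 3 (in_shuffle): [0 9 5 4 6 1 3 2 8 7]
After op 4 (in_shuffle): [1 0 3 9 2 5 8 4 7 6]
After op 5 (in_shuffle): [5 1 8 0 4 3 7 9 6 2]
After op 6 (in_shuffle): [3 5 7 1 9 8 6 0 2 4]

Answer: 3 5 7 1 9 8 6 0 2 4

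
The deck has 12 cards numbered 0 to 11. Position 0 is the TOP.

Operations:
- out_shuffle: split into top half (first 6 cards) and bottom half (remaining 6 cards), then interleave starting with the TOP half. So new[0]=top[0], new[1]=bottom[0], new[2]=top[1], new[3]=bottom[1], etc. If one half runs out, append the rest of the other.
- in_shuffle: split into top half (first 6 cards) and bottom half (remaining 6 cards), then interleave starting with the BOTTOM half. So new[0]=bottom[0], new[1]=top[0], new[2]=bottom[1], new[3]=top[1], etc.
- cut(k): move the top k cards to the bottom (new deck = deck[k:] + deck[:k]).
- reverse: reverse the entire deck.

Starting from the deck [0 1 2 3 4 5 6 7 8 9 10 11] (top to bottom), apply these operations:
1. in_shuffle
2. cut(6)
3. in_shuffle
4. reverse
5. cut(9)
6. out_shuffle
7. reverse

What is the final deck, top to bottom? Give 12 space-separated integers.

After op 1 (in_shuffle): [6 0 7 1 8 2 9 3 10 4 11 5]
After op 2 (cut(6)): [9 3 10 4 11 5 6 0 7 1 8 2]
After op 3 (in_shuffle): [6 9 0 3 7 10 1 4 8 11 2 5]
After op 4 (reverse): [5 2 11 8 4 1 10 7 3 0 9 6]
After op 5 (cut(9)): [0 9 6 5 2 11 8 4 1 10 7 3]
After op 6 (out_shuffle): [0 8 9 4 6 1 5 10 2 7 11 3]
After op 7 (reverse): [3 11 7 2 10 5 1 6 4 9 8 0]

Answer: 3 11 7 2 10 5 1 6 4 9 8 0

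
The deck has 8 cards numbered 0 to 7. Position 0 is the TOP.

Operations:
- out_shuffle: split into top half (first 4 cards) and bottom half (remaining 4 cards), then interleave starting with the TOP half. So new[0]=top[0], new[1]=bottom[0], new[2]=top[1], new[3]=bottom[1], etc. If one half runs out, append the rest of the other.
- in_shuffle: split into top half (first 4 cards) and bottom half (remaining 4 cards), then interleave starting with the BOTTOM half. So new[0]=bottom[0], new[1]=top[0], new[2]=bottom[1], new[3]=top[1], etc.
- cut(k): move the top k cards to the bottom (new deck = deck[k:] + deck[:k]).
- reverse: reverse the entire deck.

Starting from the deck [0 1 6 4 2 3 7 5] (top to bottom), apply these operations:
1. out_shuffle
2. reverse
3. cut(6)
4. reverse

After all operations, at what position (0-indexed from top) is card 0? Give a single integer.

After op 1 (out_shuffle): [0 2 1 3 6 7 4 5]
After op 2 (reverse): [5 4 7 6 3 1 2 0]
After op 3 (cut(6)): [2 0 5 4 7 6 3 1]
After op 4 (reverse): [1 3 6 7 4 5 0 2]
Card 0 is at position 6.

Answer: 6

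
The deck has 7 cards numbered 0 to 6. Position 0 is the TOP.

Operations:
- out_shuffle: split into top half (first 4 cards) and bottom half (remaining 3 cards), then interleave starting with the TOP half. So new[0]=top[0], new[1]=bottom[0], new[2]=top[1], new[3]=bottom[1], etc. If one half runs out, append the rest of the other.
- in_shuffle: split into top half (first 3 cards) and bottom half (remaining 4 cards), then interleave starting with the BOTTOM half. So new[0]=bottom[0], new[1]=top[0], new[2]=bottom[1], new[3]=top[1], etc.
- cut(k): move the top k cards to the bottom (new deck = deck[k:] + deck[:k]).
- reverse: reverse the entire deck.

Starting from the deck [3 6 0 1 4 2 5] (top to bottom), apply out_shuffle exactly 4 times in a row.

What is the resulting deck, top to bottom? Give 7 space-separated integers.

Answer: 3 4 6 2 0 5 1

Derivation:
After op 1 (out_shuffle): [3 4 6 2 0 5 1]
After op 2 (out_shuffle): [3 0 4 5 6 1 2]
After op 3 (out_shuffle): [3 6 0 1 4 2 5]
After op 4 (out_shuffle): [3 4 6 2 0 5 1]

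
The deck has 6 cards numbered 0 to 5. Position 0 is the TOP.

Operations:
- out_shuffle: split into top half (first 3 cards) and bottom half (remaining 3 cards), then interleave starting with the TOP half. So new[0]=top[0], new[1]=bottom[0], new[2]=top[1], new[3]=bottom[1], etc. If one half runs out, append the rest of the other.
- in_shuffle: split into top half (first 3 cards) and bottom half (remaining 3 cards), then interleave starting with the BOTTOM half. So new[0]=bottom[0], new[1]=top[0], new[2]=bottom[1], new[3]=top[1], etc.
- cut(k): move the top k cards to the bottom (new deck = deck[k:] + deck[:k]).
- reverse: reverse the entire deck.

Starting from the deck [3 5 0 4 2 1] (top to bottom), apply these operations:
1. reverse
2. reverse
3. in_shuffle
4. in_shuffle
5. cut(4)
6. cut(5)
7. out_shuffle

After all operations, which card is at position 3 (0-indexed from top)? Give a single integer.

After op 1 (reverse): [1 2 4 0 5 3]
After op 2 (reverse): [3 5 0 4 2 1]
After op 3 (in_shuffle): [4 3 2 5 1 0]
After op 4 (in_shuffle): [5 4 1 3 0 2]
After op 5 (cut(4)): [0 2 5 4 1 3]
After op 6 (cut(5)): [3 0 2 5 4 1]
After op 7 (out_shuffle): [3 5 0 4 2 1]
Position 3: card 4.

Answer: 4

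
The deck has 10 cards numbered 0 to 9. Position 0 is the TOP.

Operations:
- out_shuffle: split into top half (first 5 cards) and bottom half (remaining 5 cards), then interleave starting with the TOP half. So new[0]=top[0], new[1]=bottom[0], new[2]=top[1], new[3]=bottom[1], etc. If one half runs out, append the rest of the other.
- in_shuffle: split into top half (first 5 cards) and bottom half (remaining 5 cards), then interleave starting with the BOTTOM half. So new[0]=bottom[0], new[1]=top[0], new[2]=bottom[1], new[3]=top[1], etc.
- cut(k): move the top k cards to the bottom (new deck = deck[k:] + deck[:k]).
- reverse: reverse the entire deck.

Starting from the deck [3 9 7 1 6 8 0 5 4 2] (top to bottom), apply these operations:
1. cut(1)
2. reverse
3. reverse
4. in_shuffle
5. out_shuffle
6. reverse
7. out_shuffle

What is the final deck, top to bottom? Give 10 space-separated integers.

After op 1 (cut(1)): [9 7 1 6 8 0 5 4 2 3]
After op 2 (reverse): [3 2 4 5 0 8 6 1 7 9]
After op 3 (reverse): [9 7 1 6 8 0 5 4 2 3]
After op 4 (in_shuffle): [0 9 5 7 4 1 2 6 3 8]
After op 5 (out_shuffle): [0 1 9 2 5 6 7 3 4 8]
After op 6 (reverse): [8 4 3 7 6 5 2 9 1 0]
After op 7 (out_shuffle): [8 5 4 2 3 9 7 1 6 0]

Answer: 8 5 4 2 3 9 7 1 6 0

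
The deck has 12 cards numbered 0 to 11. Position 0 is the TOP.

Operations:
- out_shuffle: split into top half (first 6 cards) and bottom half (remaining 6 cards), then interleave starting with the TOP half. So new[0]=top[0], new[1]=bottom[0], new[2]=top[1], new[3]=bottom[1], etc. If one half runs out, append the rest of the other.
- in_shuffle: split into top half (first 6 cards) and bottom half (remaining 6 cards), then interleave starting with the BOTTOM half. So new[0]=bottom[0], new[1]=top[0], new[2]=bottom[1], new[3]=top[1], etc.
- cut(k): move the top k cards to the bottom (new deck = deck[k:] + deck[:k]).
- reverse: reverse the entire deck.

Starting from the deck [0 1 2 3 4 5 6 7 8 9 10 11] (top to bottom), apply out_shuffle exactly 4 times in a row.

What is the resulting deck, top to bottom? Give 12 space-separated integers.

Answer: 0 9 7 5 3 1 10 8 6 4 2 11

Derivation:
After op 1 (out_shuffle): [0 6 1 7 2 8 3 9 4 10 5 11]
After op 2 (out_shuffle): [0 3 6 9 1 4 7 10 2 5 8 11]
After op 3 (out_shuffle): [0 7 3 10 6 2 9 5 1 8 4 11]
After op 4 (out_shuffle): [0 9 7 5 3 1 10 8 6 4 2 11]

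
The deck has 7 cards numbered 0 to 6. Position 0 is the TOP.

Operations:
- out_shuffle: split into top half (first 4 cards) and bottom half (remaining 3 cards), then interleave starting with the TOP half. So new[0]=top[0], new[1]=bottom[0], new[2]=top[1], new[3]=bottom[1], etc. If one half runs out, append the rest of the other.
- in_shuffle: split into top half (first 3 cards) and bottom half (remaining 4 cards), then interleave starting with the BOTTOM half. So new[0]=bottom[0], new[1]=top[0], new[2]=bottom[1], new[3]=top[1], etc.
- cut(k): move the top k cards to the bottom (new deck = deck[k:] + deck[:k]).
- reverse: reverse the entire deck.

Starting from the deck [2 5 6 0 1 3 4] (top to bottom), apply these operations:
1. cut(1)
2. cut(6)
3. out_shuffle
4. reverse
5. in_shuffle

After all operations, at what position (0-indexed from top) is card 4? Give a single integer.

Answer: 3

Derivation:
After op 1 (cut(1)): [5 6 0 1 3 4 2]
After op 2 (cut(6)): [2 5 6 0 1 3 4]
After op 3 (out_shuffle): [2 1 5 3 6 4 0]
After op 4 (reverse): [0 4 6 3 5 1 2]
After op 5 (in_shuffle): [3 0 5 4 1 6 2]
Card 4 is at position 3.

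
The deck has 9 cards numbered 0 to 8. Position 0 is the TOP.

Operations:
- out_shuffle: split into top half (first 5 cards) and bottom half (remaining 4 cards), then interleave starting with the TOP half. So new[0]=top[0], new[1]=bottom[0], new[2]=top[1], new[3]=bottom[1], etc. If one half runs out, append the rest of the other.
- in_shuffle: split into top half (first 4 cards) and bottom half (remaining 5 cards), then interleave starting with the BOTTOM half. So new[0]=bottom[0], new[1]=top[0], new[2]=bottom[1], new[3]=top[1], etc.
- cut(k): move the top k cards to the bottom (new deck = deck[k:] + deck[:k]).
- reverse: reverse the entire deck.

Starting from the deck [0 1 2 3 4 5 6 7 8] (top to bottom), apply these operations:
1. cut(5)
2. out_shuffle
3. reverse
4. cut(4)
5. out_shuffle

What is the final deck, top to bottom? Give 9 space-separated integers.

Answer: 7 0 2 4 6 8 1 3 5

Derivation:
After op 1 (cut(5)): [5 6 7 8 0 1 2 3 4]
After op 2 (out_shuffle): [5 1 6 2 7 3 8 4 0]
After op 3 (reverse): [0 4 8 3 7 2 6 1 5]
After op 4 (cut(4)): [7 2 6 1 5 0 4 8 3]
After op 5 (out_shuffle): [7 0 2 4 6 8 1 3 5]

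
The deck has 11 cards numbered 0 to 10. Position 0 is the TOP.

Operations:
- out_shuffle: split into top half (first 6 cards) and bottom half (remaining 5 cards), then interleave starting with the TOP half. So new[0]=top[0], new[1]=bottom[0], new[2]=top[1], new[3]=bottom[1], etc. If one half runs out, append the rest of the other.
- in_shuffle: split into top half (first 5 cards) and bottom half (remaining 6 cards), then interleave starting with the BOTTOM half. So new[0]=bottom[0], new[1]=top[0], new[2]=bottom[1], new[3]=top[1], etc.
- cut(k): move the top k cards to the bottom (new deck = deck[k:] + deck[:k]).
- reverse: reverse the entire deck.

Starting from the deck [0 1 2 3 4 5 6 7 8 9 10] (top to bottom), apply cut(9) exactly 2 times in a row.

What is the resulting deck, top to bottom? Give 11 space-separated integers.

Answer: 7 8 9 10 0 1 2 3 4 5 6

Derivation:
After op 1 (cut(9)): [9 10 0 1 2 3 4 5 6 7 8]
After op 2 (cut(9)): [7 8 9 10 0 1 2 3 4 5 6]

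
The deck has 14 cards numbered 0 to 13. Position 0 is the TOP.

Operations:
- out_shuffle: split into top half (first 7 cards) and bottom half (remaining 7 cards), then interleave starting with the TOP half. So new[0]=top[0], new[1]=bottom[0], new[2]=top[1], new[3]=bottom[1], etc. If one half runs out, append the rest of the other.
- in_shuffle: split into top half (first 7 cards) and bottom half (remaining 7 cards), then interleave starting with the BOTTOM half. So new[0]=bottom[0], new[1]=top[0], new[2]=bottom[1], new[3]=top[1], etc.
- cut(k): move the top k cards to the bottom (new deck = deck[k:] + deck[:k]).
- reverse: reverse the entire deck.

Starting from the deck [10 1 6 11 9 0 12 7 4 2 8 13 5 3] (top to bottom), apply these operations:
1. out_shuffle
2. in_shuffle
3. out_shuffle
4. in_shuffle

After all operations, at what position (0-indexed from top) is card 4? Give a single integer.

After op 1 (out_shuffle): [10 7 1 4 6 2 11 8 9 13 0 5 12 3]
After op 2 (in_shuffle): [8 10 9 7 13 1 0 4 5 6 12 2 3 11]
After op 3 (out_shuffle): [8 4 10 5 9 6 7 12 13 2 1 3 0 11]
After op 4 (in_shuffle): [12 8 13 4 2 10 1 5 3 9 0 6 11 7]
Card 4 is at position 3.

Answer: 3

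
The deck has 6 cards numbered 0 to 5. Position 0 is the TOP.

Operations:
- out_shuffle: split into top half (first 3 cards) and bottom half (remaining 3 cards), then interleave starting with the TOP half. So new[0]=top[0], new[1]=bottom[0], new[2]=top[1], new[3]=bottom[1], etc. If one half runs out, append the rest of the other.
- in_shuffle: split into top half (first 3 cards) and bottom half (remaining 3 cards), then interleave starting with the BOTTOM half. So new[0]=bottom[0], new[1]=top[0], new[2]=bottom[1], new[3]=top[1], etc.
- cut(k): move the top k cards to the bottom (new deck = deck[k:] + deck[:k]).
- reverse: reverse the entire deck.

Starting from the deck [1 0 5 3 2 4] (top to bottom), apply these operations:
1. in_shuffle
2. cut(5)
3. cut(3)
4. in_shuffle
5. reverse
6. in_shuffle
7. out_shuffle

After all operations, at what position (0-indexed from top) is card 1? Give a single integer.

Answer: 1

Derivation:
After op 1 (in_shuffle): [3 1 2 0 4 5]
After op 2 (cut(5)): [5 3 1 2 0 4]
After op 3 (cut(3)): [2 0 4 5 3 1]
After op 4 (in_shuffle): [5 2 3 0 1 4]
After op 5 (reverse): [4 1 0 3 2 5]
After op 6 (in_shuffle): [3 4 2 1 5 0]
After op 7 (out_shuffle): [3 1 4 5 2 0]
Card 1 is at position 1.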